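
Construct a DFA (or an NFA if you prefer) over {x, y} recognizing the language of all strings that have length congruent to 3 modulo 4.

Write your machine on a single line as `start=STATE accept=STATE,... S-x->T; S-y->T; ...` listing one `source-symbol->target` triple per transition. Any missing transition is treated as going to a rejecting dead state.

start=S0; accept=S3; S0-x->S1; S0-y->S1; S1-x->S2; S1-y->S2; S2-x->S3; S2-y->S3; S3-x->S0; S3-y->S0

Count input length modulo 4: every symbol advances one step around the cycle S0 → S1 → S2 → S3 → S0. Accept at S3.
A 4-state machine:
        x   y  
>  S0   S1  S1 
   S1   S2  S2 
   S2   S3  S3 
 * S3   S0  S0 
(> = start, * = accepting)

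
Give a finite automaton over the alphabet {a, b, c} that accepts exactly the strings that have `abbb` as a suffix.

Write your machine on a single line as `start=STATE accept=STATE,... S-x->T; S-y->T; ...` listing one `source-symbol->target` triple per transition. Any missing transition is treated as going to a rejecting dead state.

start=q0; accept=q4; q0-a->q1; q0-b->q0; q0-c->q0; q1-a->q1; q1-b->q2; q1-c->q0; q2-a->q1; q2-b->q3; q2-c->q0; q3-a->q1; q3-b->q4; q3-c->q0; q4-a->q1; q4-b->q0; q4-c->q0

Remember how much of `abbb` the current input suffix matches. State q0 means no match yet; q1 means the last symbol is `a`; q2 means the last 2 symbols are `ab`; q3 means the last 3 symbols are `abb`; q4 means the last 4 symbols are `abbb`. Only q4 accepts. On a mismatch, fall back to the longest proper suffix that is still a prefix of `abbb`.
With 5 states:
        a   b   c  
>  q0   q1  q0  q0 
   q1   q1  q2  q0 
   q2   q1  q3  q0 
   q3   q1  q4  q0 
 * q4   q1  q0  q0 
(> = start, * = accepting)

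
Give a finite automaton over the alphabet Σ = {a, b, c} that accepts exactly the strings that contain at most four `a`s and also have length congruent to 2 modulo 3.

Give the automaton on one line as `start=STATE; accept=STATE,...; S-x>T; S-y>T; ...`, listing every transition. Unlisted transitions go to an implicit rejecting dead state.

Build one automaton per condition and run them in lockstep. The first has 6 states tracking the count of `a`s, saturating at 5; the second has 3 states tracking the input length modulo 3. A product state is a pair (one from each), accepting exactly when both do. Minimizing collapses redundant product states.
16 states suffice.
          a    b    c  
>  q0     q1   q2   q2 
   q1     q3   q4   q4 
   q2     q4   q5   q5 
 * q3     q6   q7   q7 
 * q4     q7   q8   q8 
 * q5     q8   q0   q0 
   q6     q9  q10  q10 
   q7    q10  q11  q11 
   q8    q11   q1   q1 
   q9    q12  q13  q13 
   q10   q13  q14  q14 
   q11   q14   q3   q3 
   q12   q12  q12  q12 
 * q13   q12  q15  q15 
 * q14   q15   q6   q6 
   q15   q12   q9   q9 
(> = start, * = accepting)

start=q0; accept=q3,q4,q5,q13,q14; q0-a>q1; q0-b>q2; q0-c>q2; q1-a>q3; q1-b>q4; q1-c>q4; q2-a>q4; q2-b>q5; q2-c>q5; q3-a>q6; q3-b>q7; q3-c>q7; q4-a>q7; q4-b>q8; q4-c>q8; q5-a>q8; q5-b>q0; q5-c>q0; q6-a>q9; q6-b>q10; q6-c>q10; q7-a>q10; q7-b>q11; q7-c>q11; q8-a>q11; q8-b>q1; q8-c>q1; q9-a>q12; q9-b>q13; q9-c>q13; q10-a>q13; q10-b>q14; q10-c>q14; q11-a>q14; q11-b>q3; q11-c>q3; q12-a>q12; q12-b>q12; q12-c>q12; q13-a>q12; q13-b>q15; q13-c>q15; q14-a>q15; q14-b>q6; q14-c>q6; q15-a>q12; q15-b>q9; q15-c>q9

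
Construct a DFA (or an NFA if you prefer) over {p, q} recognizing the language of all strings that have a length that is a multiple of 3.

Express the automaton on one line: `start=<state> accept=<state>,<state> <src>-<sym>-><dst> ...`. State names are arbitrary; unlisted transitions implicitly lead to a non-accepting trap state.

Only the length mod 3 matters, so use a 3-cycle: from any state, every input symbol moves to the next state, wrapping C back to A. Mark A accepting.
A 3-state machine:
       p  q 
>* A   B  B 
   B   C  C 
   C   A  A 
(> = start, * = accepting)

start=A accept=A A-p->B A-q->B B-p->C B-q->C C-p->A C-q->A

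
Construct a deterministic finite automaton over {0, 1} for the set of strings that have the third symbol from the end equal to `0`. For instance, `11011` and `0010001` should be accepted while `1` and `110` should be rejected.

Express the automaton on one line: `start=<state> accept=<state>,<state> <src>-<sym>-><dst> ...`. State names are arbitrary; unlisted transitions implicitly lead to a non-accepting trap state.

start=A accept=H,I,J,K A-0->B A-1->C B-0->D B-1->E C-0->F C-1->G D-0->H D-1->I E-0->J E-1->K F-0->L F-1->M G-0->N G-1->O H-0->H H-1->I I-0->J I-1->K J-0->L J-1->M K-0->N K-1->O L-0->H L-1->I M-0->J M-1->K N-0->L N-1->M O-0->N O-1->O

Because acceptance depends on a position counted from the end, the machine has to buffer the most recent 3 symbols. Make each state the string of the last up-to-3 symbols read; on input `x` shift the window left and append `x`. Accept when the buffered window has length 3 and begins with `0`.
A 15-state machine:
       0  1 
>  A   B  C 
   B   D  E 
   C   F  G 
   D   H  I 
   E   J  K 
   F   L  M 
   G   N  O 
 * H   H  I 
 * I   J  K 
 * J   L  M 
 * K   N  O 
   L   H  I 
   M   J  K 
   N   L  M 
   O   N  O 
(> = start, * = accepting)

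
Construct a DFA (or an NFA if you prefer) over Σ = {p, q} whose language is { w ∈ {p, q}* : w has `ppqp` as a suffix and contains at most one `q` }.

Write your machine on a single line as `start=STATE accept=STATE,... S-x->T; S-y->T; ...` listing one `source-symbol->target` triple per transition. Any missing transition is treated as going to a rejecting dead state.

start=A; accept=F; A-p->B; A-q->C; B-p->D; B-q->C; C-p->C; C-q->C; D-p->D; D-q->E; E-p->F; E-q->C; F-p->C; F-q->C

Run two small machines in parallel and take their product. One (5 states) tracks how much of the suffix `ppqp` has currently been matched; the other (3 states) tracks the count of `q`s, saturating at 2. Each combined state is a pair, one component from each; accept when both components accept. After merging equivalent states the machine shrinks.
A 6-state machine:
       p  q 
>  A   B  C 
   B   D  C 
   C   C  C 
   D   D  E 
   E   F  C 
 * F   C  C 
(> = start, * = accepting)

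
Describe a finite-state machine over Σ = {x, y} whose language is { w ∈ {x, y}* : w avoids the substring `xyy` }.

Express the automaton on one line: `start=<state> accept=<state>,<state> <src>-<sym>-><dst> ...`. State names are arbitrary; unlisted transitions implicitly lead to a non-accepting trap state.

Track partial matches of the forbidden pattern `xyy`. State s3 is a dead state reached once `xyy` has occurred; every other state accepts. s0 means no part of `xyy` is currently matched.
With 4 states:
        x   y  
>* s0   s1  s0 
 * s1   s1  s2 
 * s2   s1  s3 
   s3   s3  s3 
(> = start, * = accepting)

start=s0 accept=s0,s1,s2 s0-x->s1 s0-y->s0 s1-x->s1 s1-y->s2 s2-x->s1 s2-y->s3 s3-x->s3 s3-y->s3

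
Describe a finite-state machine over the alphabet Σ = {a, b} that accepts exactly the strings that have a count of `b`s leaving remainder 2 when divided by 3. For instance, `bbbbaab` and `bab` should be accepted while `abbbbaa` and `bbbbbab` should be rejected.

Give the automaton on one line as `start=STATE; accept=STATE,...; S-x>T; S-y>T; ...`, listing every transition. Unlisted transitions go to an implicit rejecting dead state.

Keep the running count of `b`s modulo 3: each `b` advances along the cycle s0 → s1 → s2 → s0 while other symbols loop. Accept at s2.
With 3 states:
        a   b  
>  s0   s0  s1 
   s1   s1  s2 
 * s2   s2  s0 
(> = start, * = accepting)

start=s0; accept=s2; s0-a>s0; s0-b>s1; s1-a>s1; s1-b>s2; s2-a>s2; s2-b>s0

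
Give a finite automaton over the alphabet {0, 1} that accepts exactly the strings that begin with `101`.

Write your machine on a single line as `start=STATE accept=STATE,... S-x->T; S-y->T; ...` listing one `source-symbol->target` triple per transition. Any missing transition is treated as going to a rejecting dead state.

Walk along `101` while the input agrees: from S0 take `1` to S1, and so on. Any deviation drops to the rejecting sink S4. Once S3 is reached the prefix is confirmed and every continuation is accepted.
5 states suffice.
        0   1  
>  S0   S4  S1 
   S1   S2  S4 
   S2   S4  S3 
 * S3   S3  S3 
   S4   S4  S4 
(> = start, * = accepting)

start=S0; accept=S3; S0-0->S4; S0-1->S1; S1-0->S2; S1-1->S4; S2-0->S4; S2-1->S3; S3-0->S3; S3-1->S3; S4-0->S4; S4-1->S4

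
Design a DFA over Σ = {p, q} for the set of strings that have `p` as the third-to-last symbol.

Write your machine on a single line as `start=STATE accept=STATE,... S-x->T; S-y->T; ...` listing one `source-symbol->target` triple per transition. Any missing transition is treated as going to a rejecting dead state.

start=A; accept=H,I,J,K; A-p->B; A-q->C; B-p->D; B-q->E; C-p->F; C-q->G; D-p->H; D-q->I; E-p->J; E-q->K; F-p->L; F-q->M; G-p->N; G-q->O; H-p->H; H-q->I; I-p->J; I-q->K; J-p->L; J-q->M; K-p->N; K-q->O; L-p->H; L-q->I; M-p->J; M-q->K; N-p->L; N-q->M; O-p->N; O-q->O

Because acceptance depends on a position counted from the end, the machine has to buffer the most recent 3 symbols. Make each state the string of the last up-to-3 symbols read; on input `x` shift the window left and append `x`. Accept when the buffered window has length 3 and begins with `p`.
A 15-state machine:
       p  q 
>  A   B  C 
   B   D  E 
   C   F  G 
   D   H  I 
   E   J  K 
   F   L  M 
   G   N  O 
 * H   H  I 
 * I   J  K 
 * J   L  M 
 * K   N  O 
   L   H  I 
   M   J  K 
   N   L  M 
   O   N  O 
(> = start, * = accepting)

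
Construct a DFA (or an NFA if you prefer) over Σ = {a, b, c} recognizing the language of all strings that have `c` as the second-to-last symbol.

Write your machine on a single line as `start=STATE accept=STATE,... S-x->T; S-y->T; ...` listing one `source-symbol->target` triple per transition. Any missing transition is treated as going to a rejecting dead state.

A DFA must remember the last 2 symbols (since which symbol is second-to-last isn't known until the input ends). Use one state per possible window of the last ≤2 symbols; accept from those whose window starts with `c`.
A 13-state machine:
          a    b    c  
>  S0     S1   S2   S3 
   S1     S4   S5   S6 
   S2     S7   S8   S9 
   S3    S10  S11  S12 
   S4     S4   S5   S6 
   S5     S7   S8   S9 
   S6    S10  S11  S12 
   S7     S4   S5   S6 
   S8     S7   S8   S9 
   S9    S10  S11  S12 
 * S10    S4   S5   S6 
 * S11    S7   S8   S9 
 * S12   S10  S11  S12 
(> = start, * = accepting)

start=S0; accept=S10,S11,S12; S0-a->S1; S0-b->S2; S0-c->S3; S1-a->S4; S1-b->S5; S1-c->S6; S2-a->S7; S2-b->S8; S2-c->S9; S3-a->S10; S3-b->S11; S3-c->S12; S4-a->S4; S4-b->S5; S4-c->S6; S5-a->S7; S5-b->S8; S5-c->S9; S6-a->S10; S6-b->S11; S6-c->S12; S7-a->S4; S7-b->S5; S7-c->S6; S8-a->S7; S8-b->S8; S8-c->S9; S9-a->S10; S9-b->S11; S9-c->S12; S10-a->S4; S10-b->S5; S10-c->S6; S11-a->S7; S11-b->S8; S11-c->S9; S12-a->S10; S12-b->S11; S12-c->S12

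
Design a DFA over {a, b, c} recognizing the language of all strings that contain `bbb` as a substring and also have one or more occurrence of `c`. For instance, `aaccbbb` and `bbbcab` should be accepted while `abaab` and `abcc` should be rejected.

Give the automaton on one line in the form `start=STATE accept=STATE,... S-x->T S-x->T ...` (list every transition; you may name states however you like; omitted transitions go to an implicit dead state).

Run two small machines in parallel and take their product. One (4 states) tracks whether and how much of `bbb` has been seen; the other (3 states) tracks the count of `c`s, saturating at 2. Each combined state is a pair, one component from each; accept when both components accept. Equivalent product states are then merged.
With 8 states:
        a   b   c  
>  q0   q0  q1  q2 
   q1   q0  q3  q2 
   q2   q2  q4  q2 
   q3   q0  q5  q2 
   q4   q2  q6  q2 
   q5   q5  q5  q7 
   q6   q2  q7  q2 
 * q7   q7  q7  q7 
(> = start, * = accepting)

start=q0 accept=q7 q0-a->q0 q0-b->q1 q0-c->q2 q1-a->q0 q1-b->q3 q1-c->q2 q2-a->q2 q2-b->q4 q2-c->q2 q3-a->q0 q3-b->q5 q3-c->q2 q4-a->q2 q4-b->q6 q4-c->q2 q5-a->q5 q5-b->q5 q5-c->q7 q6-a->q2 q6-b->q7 q6-c->q2 q7-a->q7 q7-b->q7 q7-c->q7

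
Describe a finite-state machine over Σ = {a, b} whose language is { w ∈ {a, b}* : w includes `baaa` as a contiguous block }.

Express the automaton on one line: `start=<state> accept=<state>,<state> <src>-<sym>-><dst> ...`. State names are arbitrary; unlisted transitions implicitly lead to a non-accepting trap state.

start=q0 accept=q4 q0-a->q0 q0-b->q1 q1-a->q2 q1-b->q1 q2-a->q3 q2-b->q1 q3-a->q4 q3-b->q1 q4-a->q4 q4-b->q4

States q0..q3 record the length of the longest prefix of `baaa` that matches the current input suffix. Reaching q4 means `baaa` has been seen, and we stay there forever. Accept from q4.
A 5-state machine:
        a   b  
>  q0   q0  q1 
   q1   q2  q1 
   q2   q3  q1 
   q3   q4  q1 
 * q4   q4  q4 
(> = start, * = accepting)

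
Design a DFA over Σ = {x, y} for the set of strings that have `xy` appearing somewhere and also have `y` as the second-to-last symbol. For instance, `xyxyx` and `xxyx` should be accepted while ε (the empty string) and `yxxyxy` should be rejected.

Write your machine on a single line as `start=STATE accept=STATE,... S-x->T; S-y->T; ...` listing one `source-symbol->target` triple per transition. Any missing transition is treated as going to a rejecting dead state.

Handle the two conditions separately and then intersect. One (3 states) tracks whether and how much of `xy` has been seen; the other (7 states) tracks the last 2 symbols read. Each combined state is a pair, one component from each; accept when both components accept. Equivalent product states are then merged.
        x   y  
>  S0   S1  S0 
   S1   S1  S2 
   S2   S3  S4 
 * S3   S1  S2 
 * S4   S3  S4 
(> = start, * = accepting)

start=S0; accept=S3,S4; S0-x->S1; S0-y->S0; S1-x->S1; S1-y->S2; S2-x->S3; S2-y->S4; S3-x->S1; S3-y->S2; S4-x->S3; S4-y->S4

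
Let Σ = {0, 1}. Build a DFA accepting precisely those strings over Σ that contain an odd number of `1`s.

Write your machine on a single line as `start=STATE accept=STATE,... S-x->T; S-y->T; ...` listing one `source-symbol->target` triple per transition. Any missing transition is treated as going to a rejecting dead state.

The only thing that matters is how many `1`s have appeared, reduced mod 2. Use one state per residue: q0 for 0, …, q1 for 1. Reading `1` moves to the next residue; anything else stays put. q1 is accepting.
With 2 states:
        0   1  
>  q0   q0  q1 
 * q1   q1  q0 
(> = start, * = accepting)

start=q0; accept=q1; q0-0->q0; q0-1->q1; q1-0->q1; q1-1->q0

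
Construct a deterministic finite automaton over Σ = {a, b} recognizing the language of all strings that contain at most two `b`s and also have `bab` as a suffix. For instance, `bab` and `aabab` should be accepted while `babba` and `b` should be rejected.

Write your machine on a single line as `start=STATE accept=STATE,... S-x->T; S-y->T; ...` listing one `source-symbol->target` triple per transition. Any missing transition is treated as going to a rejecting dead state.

start=s0; accept=s4; s0-a->s0; s0-b->s1; s1-a->s2; s1-b->s3; s2-a->s3; s2-b->s4; s3-a->s3; s3-b->s3; s4-a->s3; s4-b->s3

Run two small machines in parallel and take their product. One (4 states) tracks the count of `b`s, saturating at 3; the other (4 states) tracks how much of the suffix `bab` has currently been matched. Each combined state is a pair, one component from each; accept when both components accept. Minimizing collapses redundant product states.
A 5-state machine:
        a   b  
>  s0   s0  s1 
   s1   s2  s3 
   s2   s3  s4 
   s3   s3  s3 
 * s4   s3  s3 
(> = start, * = accepting)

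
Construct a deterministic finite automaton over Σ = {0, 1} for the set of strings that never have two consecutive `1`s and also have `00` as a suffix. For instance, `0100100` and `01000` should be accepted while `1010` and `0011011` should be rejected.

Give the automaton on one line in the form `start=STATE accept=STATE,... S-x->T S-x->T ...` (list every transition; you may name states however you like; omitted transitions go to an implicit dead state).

start=q0 accept=q3 q0-0->q1 q0-1->q2 q1-0->q3 q1-1->q2 q2-0->q1 q2-1->q4 q3-0->q3 q3-1->q2 q4-0->q5 q4-1->q4 q5-0->q6 q5-1->q4 q6-0->q6 q6-1->q4

Handle the two conditions separately and then intersect. The first has 3 states tracking partial matches of the forbidden pattern `11`; the second has 3 states tracking how much of the suffix `00` has currently been matched. A product state is a pair (one from each), accepting exactly when both do.
7 states suffice.
        0   1  
>  q0   q1  q2 
   q1   q3  q2 
   q2   q1  q4 
 * q3   q3  q2 
   q4   q5  q4 
   q5   q6  q4 
   q6   q6  q4 
(> = start, * = accepting)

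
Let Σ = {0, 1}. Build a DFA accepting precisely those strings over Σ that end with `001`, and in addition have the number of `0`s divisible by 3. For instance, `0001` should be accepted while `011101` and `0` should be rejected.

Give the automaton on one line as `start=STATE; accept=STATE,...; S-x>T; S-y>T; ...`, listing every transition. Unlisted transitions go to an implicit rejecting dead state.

Build one automaton per condition and run them in lockstep. One (4 states) tracks how much of the suffix `001` has currently been matched; the other (3 states) tracks the count of `0`s modulo 3. Each combined state is a pair, one component from each; accept when both components accept. Equivalent product states are then merged.
        0   1  
>  q0   q1  q0 
   q1   q2  q1 
   q2   q3  q4 
   q3   q1  q5 
   q4   q0  q4 
 * q5   q1  q0 
(> = start, * = accepting)

start=q0; accept=q5; q0-0>q1; q0-1>q0; q1-0>q2; q1-1>q1; q2-0>q3; q2-1>q4; q3-0>q1; q3-1>q5; q4-0>q0; q4-1>q4; q5-0>q1; q5-1>q0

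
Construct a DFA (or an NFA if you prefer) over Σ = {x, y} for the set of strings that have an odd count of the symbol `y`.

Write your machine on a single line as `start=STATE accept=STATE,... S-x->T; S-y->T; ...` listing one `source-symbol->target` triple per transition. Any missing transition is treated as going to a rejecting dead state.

The only thing that matters is how many `y`s have appeared, reduced mod 2. Use one state per residue: s0 for 0, …, s1 for 1. Reading `y` moves to the next residue; anything else stays put. s1 is accepting.
A 2-state machine:
        x   y  
>  s0   s0  s1 
 * s1   s1  s0 
(> = start, * = accepting)

start=s0; accept=s1; s0-x->s0; s0-y->s1; s1-x->s1; s1-y->s0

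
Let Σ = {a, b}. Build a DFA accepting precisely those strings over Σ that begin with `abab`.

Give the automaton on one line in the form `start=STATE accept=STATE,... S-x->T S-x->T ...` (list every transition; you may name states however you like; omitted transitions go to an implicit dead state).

Check the first 4 symbols one by one: s0 through s3 record how many have matched `abab` so far; any wrong symbol goes to the dead state s5. After all 4 match we enter the accepting sink s4.
6 states suffice.
        a   b  
>  s0   s1  s5 
   s1   s5  s2 
   s2   s3  s5 
   s3   s5  s4 
 * s4   s4  s4 
   s5   s5  s5 
(> = start, * = accepting)

start=s0 accept=s4 s0-a->s1 s0-b->s5 s1-a->s5 s1-b->s2 s2-a->s3 s2-b->s5 s3-a->s5 s3-b->s4 s4-a->s4 s4-b->s4 s5-a->s5 s5-b->s5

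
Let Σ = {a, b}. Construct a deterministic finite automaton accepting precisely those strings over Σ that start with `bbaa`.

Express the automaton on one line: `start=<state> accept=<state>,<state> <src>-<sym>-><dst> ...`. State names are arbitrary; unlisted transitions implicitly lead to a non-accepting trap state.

Check the first 4 symbols one by one: s0 through s3 record how many have matched `bbaa` so far; any wrong symbol goes to the dead state s5. After all 4 match we enter the accepting sink s4.
        a   b  
>  s0   s5  s1 
   s1   s5  s2 
   s2   s3  s5 
   s3   s4  s5 
 * s4   s4  s4 
   s5   s5  s5 
(> = start, * = accepting)

start=s0 accept=s4 s0-a->s5 s0-b->s1 s1-a->s5 s1-b->s2 s2-a->s3 s2-b->s5 s3-a->s4 s3-b->s5 s4-a->s4 s4-b->s4 s5-a->s5 s5-b->s5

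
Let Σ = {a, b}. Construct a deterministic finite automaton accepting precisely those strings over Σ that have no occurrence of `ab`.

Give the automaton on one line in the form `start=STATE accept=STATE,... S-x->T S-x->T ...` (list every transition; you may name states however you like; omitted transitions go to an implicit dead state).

This is the complement of 'contains `ab`'. Use the same substring-matching states — s0 through s2 holding how much of `ab` has just been matched — but flip the accepting set: everything except the trap s2 accepts.
        a   b  
>* s0   s1  s0 
 * s1   s1  s2 
   s2   s2  s2 
(> = start, * = accepting)

start=s0 accept=s0,s1 s0-a->s1 s0-b->s0 s1-a->s1 s1-b->s2 s2-a->s2 s2-b->s2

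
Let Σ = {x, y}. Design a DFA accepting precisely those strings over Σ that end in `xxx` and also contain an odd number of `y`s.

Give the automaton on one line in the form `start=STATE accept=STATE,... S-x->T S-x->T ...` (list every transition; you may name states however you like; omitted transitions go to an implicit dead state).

start=q0 accept=q4 q0-x->q0 q0-y->q1 q1-x->q2 q1-y->q0 q2-x->q3 q2-y->q0 q3-x->q4 q3-y->q0 q4-x->q4 q4-y->q0

Build one automaton per condition and run them in lockstep. One (4 states) tracks how much of the suffix `xxx` has currently been matched; the other (2 states) tracks the count of `y`s modulo 2. Each combined state is a pair, one component from each; accept when both components accept. After merging equivalent states the machine shrinks.
5 states suffice.
        x   y  
>  q0   q0  q1 
   q1   q2  q0 
   q2   q3  q0 
   q3   q4  q0 
 * q4   q4  q0 
(> = start, * = accepting)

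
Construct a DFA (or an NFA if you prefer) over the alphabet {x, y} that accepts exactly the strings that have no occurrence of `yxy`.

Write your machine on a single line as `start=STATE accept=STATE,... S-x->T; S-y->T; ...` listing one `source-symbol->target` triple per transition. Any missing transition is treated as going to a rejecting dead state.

Track partial matches of the forbidden pattern `yxy`. State q3 is a dead state reached once `yxy` has occurred; every other state accepts. q0 means no part of `yxy` is currently matched.
A 4-state machine:
        x   y  
>* q0   q0  q1 
 * q1   q2  q1 
 * q2   q0  q3 
   q3   q3  q3 
(> = start, * = accepting)

start=q0; accept=q0,q1,q2; q0-x->q0; q0-y->q1; q1-x->q2; q1-y->q1; q2-x->q0; q2-y->q3; q3-x->q3; q3-y->q3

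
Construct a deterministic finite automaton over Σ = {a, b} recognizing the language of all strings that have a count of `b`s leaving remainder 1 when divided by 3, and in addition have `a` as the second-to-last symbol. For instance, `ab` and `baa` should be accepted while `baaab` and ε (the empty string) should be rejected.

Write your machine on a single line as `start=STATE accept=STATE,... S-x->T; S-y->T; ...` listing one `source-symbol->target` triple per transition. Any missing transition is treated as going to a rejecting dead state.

Handle the two conditions separately and then intersect. The first has 3 states tracking the count of `b`s modulo 3; the second has 7 states tracking the last 2 symbols read. A product state is a pair (one from each), accepting exactly when both do.
          a    b  
>  q0     q1   q2 
   q1     q3   q4 
   q2     q5   q6 
   q3     q3   q4 
 * q4     q5   q6 
   q5     q7   q8 
   q6     q9  q10 
 * q7     q7   q8 
   q8     q9  q10 
   q9    q11  q12 
   q10   q13  q14 
   q11   q11  q12 
   q12   q13  q14 
   q13    q3   q4 
   q14    q5   q6 
(> = start, * = accepting)

start=q0; accept=q4,q7; q0-a->q1; q0-b->q2; q1-a->q3; q1-b->q4; q2-a->q5; q2-b->q6; q3-a->q3; q3-b->q4; q4-a->q5; q4-b->q6; q5-a->q7; q5-b->q8; q6-a->q9; q6-b->q10; q7-a->q7; q7-b->q8; q8-a->q9; q8-b->q10; q9-a->q11; q9-b->q12; q10-a->q13; q10-b->q14; q11-a->q11; q11-b->q12; q12-a->q13; q12-b->q14; q13-a->q3; q13-b->q4; q14-a->q5; q14-b->q6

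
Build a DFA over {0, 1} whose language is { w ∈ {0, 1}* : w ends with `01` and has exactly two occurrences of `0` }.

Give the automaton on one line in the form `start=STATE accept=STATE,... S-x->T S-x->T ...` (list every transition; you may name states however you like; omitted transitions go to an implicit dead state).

start=A accept=E A-0->B A-1->A B-0->C B-1->B C-0->D C-1->E D-0->D D-1->D E-0->D E-1->D

Handle the two conditions separately and then intersect. One (3 states) tracks how much of the suffix `01` has currently been matched; the other (4 states) tracks the count of `0`s, saturating at 3. Each combined state is a pair, one component from each; accept when both components accept. After merging equivalent states the machine shrinks.
With 5 states:
       0  1 
>  A   B  A 
   B   C  B 
   C   D  E 
   D   D  D 
 * E   D  D 
(> = start, * = accepting)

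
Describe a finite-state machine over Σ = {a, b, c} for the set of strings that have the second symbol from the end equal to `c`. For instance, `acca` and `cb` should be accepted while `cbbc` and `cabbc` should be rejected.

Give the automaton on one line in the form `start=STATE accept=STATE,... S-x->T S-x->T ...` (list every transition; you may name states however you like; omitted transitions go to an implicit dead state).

Because acceptance depends on a position counted from the end, the machine has to buffer the most recent 2 symbols. Make each state the string of the last up-to-2 symbols read; on input `x` shift the window left and append `x`. Accept when the buffered window has length 2 and begins with `c`.
          a    b    c  
>  q0     q1   q2   q3 
   q1     q4   q5   q6 
   q2     q7   q8   q9 
   q3    q10  q11  q12 
   q4     q4   q5   q6 
   q5     q7   q8   q9 
   q6    q10  q11  q12 
   q7     q4   q5   q6 
   q8     q7   q8   q9 
   q9    q10  q11  q12 
 * q10    q4   q5   q6 
 * q11    q7   q8   q9 
 * q12   q10  q11  q12 
(> = start, * = accepting)

start=q0 accept=q10,q11,q12 q0-a->q1 q0-b->q2 q0-c->q3 q1-a->q4 q1-b->q5 q1-c->q6 q2-a->q7 q2-b->q8 q2-c->q9 q3-a->q10 q3-b->q11 q3-c->q12 q4-a->q4 q4-b->q5 q4-c->q6 q5-a->q7 q5-b->q8 q5-c->q9 q6-a->q10 q6-b->q11 q6-c->q12 q7-a->q4 q7-b->q5 q7-c->q6 q8-a->q7 q8-b->q8 q8-c->q9 q9-a->q10 q9-b->q11 q9-c->q12 q10-a->q4 q10-b->q5 q10-c->q6 q11-a->q7 q11-b->q8 q11-c->q9 q12-a->q10 q12-b->q11 q12-c->q12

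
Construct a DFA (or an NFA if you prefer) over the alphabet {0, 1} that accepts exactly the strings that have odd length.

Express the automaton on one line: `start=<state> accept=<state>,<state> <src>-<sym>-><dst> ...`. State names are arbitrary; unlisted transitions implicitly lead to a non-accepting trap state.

Count input length modulo 2: every symbol advances one step around the cycle q0 → q1 → q0. Accept at q1.
With 2 states:
        0   1  
>  q0   q1  q1 
 * q1   q0  q0 
(> = start, * = accepting)

start=q0 accept=q1 q0-0->q1 q0-1->q1 q1-0->q0 q1-1->q0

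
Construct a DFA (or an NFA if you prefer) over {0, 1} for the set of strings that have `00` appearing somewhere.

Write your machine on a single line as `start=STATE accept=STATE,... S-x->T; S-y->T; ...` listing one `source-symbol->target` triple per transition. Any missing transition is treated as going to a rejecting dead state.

States S0..S1 record the length of the longest prefix of `00` that matches the current input suffix. Reaching S2 means `00` has been seen, and we stay there forever. Accept from S2.
3 states suffice.
        0   1  
>  S0   S1  S0 
   S1   S2  S0 
 * S2   S2  S2 
(> = start, * = accepting)

start=S0; accept=S2; S0-0->S1; S0-1->S0; S1-0->S2; S1-1->S0; S2-0->S2; S2-1->S2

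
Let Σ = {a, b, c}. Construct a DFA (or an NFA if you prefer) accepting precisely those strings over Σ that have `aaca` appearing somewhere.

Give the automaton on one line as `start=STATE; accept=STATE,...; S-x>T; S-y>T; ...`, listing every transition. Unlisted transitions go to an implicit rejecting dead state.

Track how much of `aaca` has been matched so far: state q0 is no progress, q4 is the absorbing accept state reached once `aaca` has occurred. Intermediate states record partial matches; on a mismatch, fall back to the longest reusable overlap.
        a   b   c  
>  q0   q1  q0  q0 
   q1   q2  q0  q0 
   q2   q2  q0  q3 
   q3   q4  q0  q0 
 * q4   q4  q4  q4 
(> = start, * = accepting)

start=q0; accept=q4; q0-a>q1; q0-b>q0; q0-c>q0; q1-a>q2; q1-b>q0; q1-c>q0; q2-a>q2; q2-b>q0; q2-c>q3; q3-a>q4; q3-b>q0; q3-c>q0; q4-a>q4; q4-b>q4; q4-c>q4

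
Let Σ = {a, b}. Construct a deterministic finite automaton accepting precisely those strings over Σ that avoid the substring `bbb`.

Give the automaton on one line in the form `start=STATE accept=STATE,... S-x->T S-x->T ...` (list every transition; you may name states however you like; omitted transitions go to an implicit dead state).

This is the complement of 'contains `bbb`'. Use the same substring-matching states — q0 through q3 holding how much of `bbb` has just been matched — but flip the accepting set: everything except the trap q3 accepts.
With 4 states:
        a   b  
>* q0   q0  q1 
 * q1   q0  q2 
 * q2   q0  q3 
   q3   q3  q3 
(> = start, * = accepting)

start=q0 accept=q0,q1,q2 q0-a->q0 q0-b->q1 q1-a->q0 q1-b->q2 q2-a->q0 q2-b->q3 q3-a->q3 q3-b->q3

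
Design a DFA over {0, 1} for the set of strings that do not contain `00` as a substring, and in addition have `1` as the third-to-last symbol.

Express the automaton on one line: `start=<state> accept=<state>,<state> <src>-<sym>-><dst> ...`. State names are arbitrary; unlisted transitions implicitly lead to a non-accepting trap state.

Build one automaton per condition and run them in lockstep. The first has 3 states tracking partial matches of the forbidden pattern `00`; the second has 15 states tracking the last 3 symbols read. A product state is a pair (one from each), accepting exactly when both do. Minimizing collapses redundant product states.
       0  1 
>  A   B  C 
   B   D  C 
   C   E  F 
   D   D  D 
   E   D  G 
   F   H  I 
 * G   E  F 
 * H   D  G 
 * I   H  I 
(> = start, * = accepting)

start=A accept=G,H,I A-0->B A-1->C B-0->D B-1->C C-0->E C-1->F D-0->D D-1->D E-0->D E-1->G F-0->H F-1->I G-0->E G-1->F H-0->D H-1->G I-0->H I-1->I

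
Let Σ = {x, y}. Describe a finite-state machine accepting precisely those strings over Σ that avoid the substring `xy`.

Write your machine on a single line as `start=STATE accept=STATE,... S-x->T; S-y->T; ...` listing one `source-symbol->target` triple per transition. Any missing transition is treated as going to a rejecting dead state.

start=q0; accept=q0,q1; q0-x->q1; q0-y->q0; q1-x->q1; q1-y->q2; q2-x->q2; q2-y->q2

This is the complement of 'contains `xy`'. Use the same substring-matching states — q0 through q2 holding how much of `xy` has just been matched — but flip the accepting set: everything except the trap q2 accepts.
With 3 states:
        x   y  
>* q0   q1  q0 
 * q1   q1  q2 
   q2   q2  q2 
(> = start, * = accepting)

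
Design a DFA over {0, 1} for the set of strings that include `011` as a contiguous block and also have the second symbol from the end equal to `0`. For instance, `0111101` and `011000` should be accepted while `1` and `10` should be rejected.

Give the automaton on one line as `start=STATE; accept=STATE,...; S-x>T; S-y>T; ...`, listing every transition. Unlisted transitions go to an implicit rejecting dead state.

start=s0; accept=s5,s6; s0-0>s1; s0-1>s0; s1-0>s1; s1-1>s2; s2-0>s1; s2-1>s3; s3-0>s4; s3-1>s3; s4-0>s5; s4-1>s6; s5-0>s5; s5-1>s6; s6-0>s4; s6-1>s3

Run two small machines in parallel and take their product. The first has 4 states tracking whether and how much of `011` has been seen; the second has 7 states tracking the last 2 symbols read. A product state is a pair (one from each), accepting exactly when both do. After merging equivalent states the machine shrinks.
        0   1  
>  s0   s1  s0 
   s1   s1  s2 
   s2   s1  s3 
   s3   s4  s3 
   s4   s5  s6 
 * s5   s5  s6 
 * s6   s4  s3 
(> = start, * = accepting)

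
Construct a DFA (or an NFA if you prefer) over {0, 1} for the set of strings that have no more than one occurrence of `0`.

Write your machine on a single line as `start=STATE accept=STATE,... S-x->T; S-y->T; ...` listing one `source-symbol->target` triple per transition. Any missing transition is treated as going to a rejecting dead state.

Only the number of `0`s matters, and only up to 2. Make a chain S0 → S1 → S2 advanced by each `0` (with S2 absorbing); every other symbol self-loops. The accepting set is {S0, S1}.
        0   1  
>* S0   S1  S0 
 * S1   S2  S1 
   S2   S2  S2 
(> = start, * = accepting)

start=S0; accept=S0,S1; S0-0->S1; S0-1->S0; S1-0->S2; S1-1->S1; S2-0->S2; S2-1->S2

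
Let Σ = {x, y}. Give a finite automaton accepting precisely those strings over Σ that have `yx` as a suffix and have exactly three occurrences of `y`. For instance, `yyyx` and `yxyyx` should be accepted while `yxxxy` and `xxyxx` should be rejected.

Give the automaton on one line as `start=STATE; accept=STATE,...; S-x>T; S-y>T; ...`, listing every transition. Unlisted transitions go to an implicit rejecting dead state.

Run two small machines in parallel and take their product. One (3 states) tracks how much of the suffix `yx` has currently been matched; the other (5 states) tracks the count of `y`s, saturating at 4. Each combined state is a pair, one component from each; accept when both components accept. Minimizing collapses redundant product states.
6 states suffice.
        x   y  
>  s0   s0  s1 
   s1   s1  s2 
   s2   s2  s3 
   s3   s4  s5 
 * s4   s5  s5 
   s5   s5  s5 
(> = start, * = accepting)

start=s0; accept=s4; s0-x>s0; s0-y>s1; s1-x>s1; s1-y>s2; s2-x>s2; s2-y>s3; s3-x>s4; s3-y>s5; s4-x>s5; s4-y>s5; s5-x>s5; s5-y>s5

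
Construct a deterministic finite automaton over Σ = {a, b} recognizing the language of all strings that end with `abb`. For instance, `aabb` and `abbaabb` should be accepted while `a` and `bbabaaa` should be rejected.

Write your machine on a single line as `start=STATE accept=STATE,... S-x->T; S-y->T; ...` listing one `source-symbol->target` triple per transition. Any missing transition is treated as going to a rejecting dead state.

Remember how much of `abb` the current input suffix matches. State s0 means no match yet; s1 means the last symbol is `a`; s2 means the last 2 symbols are `ab`; s3 means the last 3 symbols are `abb`. Only s3 accepts. On a mismatch, fall back to the longest proper suffix that is still a prefix of `abb`.
4 states suffice.
        a   b  
>  s0   s1  s0 
   s1   s1  s2 
   s2   s1  s3 
 * s3   s1  s0 
(> = start, * = accepting)

start=s0; accept=s3; s0-a->s1; s0-b->s0; s1-a->s1; s1-b->s2; s2-a->s1; s2-b->s3; s3-a->s1; s3-b->s0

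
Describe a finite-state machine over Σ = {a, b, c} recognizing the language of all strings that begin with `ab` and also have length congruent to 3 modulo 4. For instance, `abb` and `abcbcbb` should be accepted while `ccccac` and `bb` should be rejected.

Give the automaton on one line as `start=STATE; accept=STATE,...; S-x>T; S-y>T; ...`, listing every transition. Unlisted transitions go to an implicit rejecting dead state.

Build one automaton per condition and run them in lockstep. The first has 4 states tracking whether the input so far still matches the prefix `ab`; the second has 4 states tracking the input length modulo 4. A product state is a pair (one from each), accepting exactly when both do.
        a   b   c  
>  S0   S1  S2  S2 
   S1   S3  S4  S3 
   S2   S3  S3  S3 
   S3   S5  S5  S5 
   S4   S6  S6  S6 
   S5   S7  S7  S7 
 * S6   S8  S8  S8 
   S7   S2  S2  S2 
   S8   S9  S9  S9 
   S9   S4  S4  S4 
(> = start, * = accepting)

start=S0; accept=S6; S0-a>S1; S0-b>S2; S0-c>S2; S1-a>S3; S1-b>S4; S1-c>S3; S2-a>S3; S2-b>S3; S2-c>S3; S3-a>S5; S3-b>S5; S3-c>S5; S4-a>S6; S4-b>S6; S4-c>S6; S5-a>S7; S5-b>S7; S5-c>S7; S6-a>S8; S6-b>S8; S6-c>S8; S7-a>S2; S7-b>S2; S7-c>S2; S8-a>S9; S8-b>S9; S8-c>S9; S9-a>S4; S9-b>S4; S9-c>S4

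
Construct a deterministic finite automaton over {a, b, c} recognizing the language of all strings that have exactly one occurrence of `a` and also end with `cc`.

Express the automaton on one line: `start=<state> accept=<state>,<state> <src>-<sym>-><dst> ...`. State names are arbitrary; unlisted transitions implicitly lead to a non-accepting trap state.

Build one automaton per condition and run them in lockstep. One (3 states) tracks the count of `a`s, saturating at 2; the other (3 states) tracks how much of the suffix `cc` has currently been matched. Each combined state is a pair, one component from each; accept when both components accept.
With 9 states:
        a   b   c  
>  q0   q1  q0  q2 
   q1   q3  q1  q4 
   q2   q1  q0  q5 
   q3   q3  q3  q6 
   q4   q3  q1  q7 
   q5   q1  q0  q5 
   q6   q3  q3  q8 
 * q7   q3  q1  q7 
   q8   q3  q3  q8 
(> = start, * = accepting)

start=q0 accept=q7 q0-a->q1 q0-b->q0 q0-c->q2 q1-a->q3 q1-b->q1 q1-c->q4 q2-a->q1 q2-b->q0 q2-c->q5 q3-a->q3 q3-b->q3 q3-c->q6 q4-a->q3 q4-b->q1 q4-c->q7 q5-a->q1 q5-b->q0 q5-c->q5 q6-a->q3 q6-b->q3 q6-c->q8 q7-a->q3 q7-b->q1 q7-c->q7 q8-a->q3 q8-b->q3 q8-c->q8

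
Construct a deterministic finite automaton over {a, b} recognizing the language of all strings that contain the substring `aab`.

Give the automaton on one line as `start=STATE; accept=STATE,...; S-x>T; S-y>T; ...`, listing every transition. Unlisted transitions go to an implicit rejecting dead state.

Track how much of `aab` has been matched so far: state s0 is no progress, s3 is the absorbing accept state reached once `aab` has occurred. Intermediate states record partial matches; on a mismatch, fall back to the longest reusable overlap.
A 4-state machine:
        a   b  
>  s0   s1  s0 
   s1   s2  s0 
   s2   s2  s3 
 * s3   s3  s3 
(> = start, * = accepting)

start=s0; accept=s3; s0-a>s1; s0-b>s0; s1-a>s2; s1-b>s0; s2-a>s2; s2-b>s3; s3-a>s3; s3-b>s3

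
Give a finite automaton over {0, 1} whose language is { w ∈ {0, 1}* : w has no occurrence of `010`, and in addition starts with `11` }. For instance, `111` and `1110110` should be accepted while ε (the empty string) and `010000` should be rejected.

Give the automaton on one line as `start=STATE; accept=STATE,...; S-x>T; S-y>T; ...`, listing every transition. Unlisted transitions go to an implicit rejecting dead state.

Build one automaton per condition and run them in lockstep. One (4 states) tracks partial matches of the forbidden pattern `010`; the other (4 states) tracks whether the input so far still matches the prefix `11`. Each combined state is a pair, one component from each; accept when both components accept.
With 10 states:
        0   1  
>  S0   S1  S2 
   S1   S1  S3 
   S2   S1  S4 
   S3   S5  S6 
 * S4   S7  S4 
   S5   S5  S5 
   S6   S1  S6 
 * S7   S7  S8 
 * S8   S9  S4 
   S9   S9  S9 
(> = start, * = accepting)

start=S0; accept=S4,S7,S8; S0-0>S1; S0-1>S2; S1-0>S1; S1-1>S3; S2-0>S1; S2-1>S4; S3-0>S5; S3-1>S6; S4-0>S7; S4-1>S4; S5-0>S5; S5-1>S5; S6-0>S1; S6-1>S6; S7-0>S7; S7-1>S8; S8-0>S9; S8-1>S4; S9-0>S9; S9-1>S9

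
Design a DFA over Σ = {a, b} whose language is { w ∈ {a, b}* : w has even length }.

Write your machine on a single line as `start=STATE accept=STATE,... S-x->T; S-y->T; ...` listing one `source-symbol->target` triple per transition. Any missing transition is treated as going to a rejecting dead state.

start=s0; accept=s0; s0-a->s1; s0-b->s1; s1-a->s0; s1-b->s0

Only the length mod 2 matters, so use a 2-cycle: from any state, every input symbol moves to the next state, wrapping s1 back to s0. Mark s0 accepting.
With 2 states:
        a   b  
>* s0   s1  s1 
   s1   s0  s0 
(> = start, * = accepting)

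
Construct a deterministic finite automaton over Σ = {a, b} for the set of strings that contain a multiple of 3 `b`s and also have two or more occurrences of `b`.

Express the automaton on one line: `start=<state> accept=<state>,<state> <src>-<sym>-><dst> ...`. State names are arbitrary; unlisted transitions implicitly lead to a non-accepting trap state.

start=q0 accept=q3 q0-a->q0 q0-b->q1 q1-a->q1 q1-b->q2 q2-a->q2 q2-b->q3 q3-a->q3 q3-b->q4 q4-a->q4 q4-b->q5 q5-a->q5 q5-b->q3

Run two small machines in parallel and take their product. The first has 3 states tracking the count of `b`s modulo 3; the second has 4 states tracking the count of `b`s, saturating at 3. A product state is a pair (one from each), accepting exactly when both do.
With 6 states:
        a   b  
>  q0   q0  q1 
   q1   q1  q2 
   q2   q2  q3 
 * q3   q3  q4 
   q4   q4  q5 
   q5   q5  q3 
(> = start, * = accepting)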